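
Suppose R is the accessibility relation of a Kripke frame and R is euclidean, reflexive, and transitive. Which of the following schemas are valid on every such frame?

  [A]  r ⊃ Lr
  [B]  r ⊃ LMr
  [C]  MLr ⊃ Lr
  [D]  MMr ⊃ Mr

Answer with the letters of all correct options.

B, C, D

A relation that is euclidean, reflexive, and transitive is also serial and symmetric.
(A) r ⊃ Lr is valid only on frames where every R-edge is a self-loop. Such an R need not be a subset of the identity — not valid.
(B) r ⊃ LMr is axiom B; it is valid on a frame exactly when R is symmetric. Every such R is symmetric, so valid.
(C) MLr ⊃ Lr is the dual of axiom 5, which corresponds to the euclidean property. Every such R is euclidean — valid.
(D) MMr ⊃ Mr is the dual of axiom 4; it is valid on a frame exactly when R is transitive. Every such R is transitive, so valid.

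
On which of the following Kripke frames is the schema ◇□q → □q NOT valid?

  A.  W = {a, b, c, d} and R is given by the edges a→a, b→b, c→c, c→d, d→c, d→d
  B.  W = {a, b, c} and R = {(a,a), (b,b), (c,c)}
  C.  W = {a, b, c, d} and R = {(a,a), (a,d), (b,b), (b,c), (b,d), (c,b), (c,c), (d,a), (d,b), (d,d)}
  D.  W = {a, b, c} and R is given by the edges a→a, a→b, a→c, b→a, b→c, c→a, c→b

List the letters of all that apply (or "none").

C, D

The schema ◇□q → □q is the dual of axiom 5; it is valid on a frame iff R is euclidean.
(A) R is euclidean (any two R-successors of the same world are R-related), so the schema is valid here.
(B) R is euclidean (any two R-successors of the same world are R-related), so the schema is valid here.
(C) R is not euclidean (b R c and b R d but not c R d), so the schema fails here.
(D) R is not euclidean (a R b and a R b but not b R b), so the schema fails here.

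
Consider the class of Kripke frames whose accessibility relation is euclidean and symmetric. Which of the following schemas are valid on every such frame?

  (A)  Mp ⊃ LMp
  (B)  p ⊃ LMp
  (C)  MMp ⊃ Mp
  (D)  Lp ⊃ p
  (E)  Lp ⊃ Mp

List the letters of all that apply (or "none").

A, B, C

A symmetric euclidean relation is transitive (uRv and vRw give vRu by symmetry, then uRw by the euclidean condition, applied at v).
(A) Mp ⊃ LMp is axiom 5, which corresponds to the euclidean property. Every such R is euclidean — valid.
(B) axiom B: valid iff R is symmetric. Every such R is symmetric — valid.
(C) MMp ⊃ Mp is the dual of axiom 4; it is valid on a frame exactly when R is transitive. Every such R is transitive, so valid.
(D) axiom T: valid iff R is reflexive. Such an R need not be reflexive — not valid.
(E) axiom D: valid iff R is serial. Such an R need not be serial — not valid.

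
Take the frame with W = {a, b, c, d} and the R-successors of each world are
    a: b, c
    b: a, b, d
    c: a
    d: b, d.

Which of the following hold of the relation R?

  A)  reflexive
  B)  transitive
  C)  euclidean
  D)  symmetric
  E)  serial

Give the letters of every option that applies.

(A) not reflexive: not a R a.
(B) not transitive: a R b and b R a but not a R a.
(C) not euclidean: a R b and a R c but not b R c.
(D) symmetric: every R-edge is matched by its reverse.
(E) serial: every world has an R-successor.

D, E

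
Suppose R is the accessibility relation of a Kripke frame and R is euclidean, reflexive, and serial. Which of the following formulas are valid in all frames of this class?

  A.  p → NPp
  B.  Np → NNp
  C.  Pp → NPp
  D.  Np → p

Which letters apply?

A relation that is euclidean, reflexive, and serial is also symmetric and transitive.
(A) p → NPp is axiom B, which corresponds to symmetry. Every such R is symmetric — valid.
(B) axiom 4: valid iff R is transitive. Every such R is transitive — valid.
(C) Pp → NPp is axiom 5, which corresponds to the euclidean property. Every such R is euclidean — valid.
(D) Np → p is axiom T, which corresponds to reflexivity. Every such R is reflexive — valid.

A, B, C, D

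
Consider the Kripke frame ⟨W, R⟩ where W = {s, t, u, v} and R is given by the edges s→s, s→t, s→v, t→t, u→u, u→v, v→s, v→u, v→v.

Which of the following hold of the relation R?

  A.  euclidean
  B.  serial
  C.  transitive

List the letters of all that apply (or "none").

(A) not euclidean: s R t and s R s but not t R s.
(B) serial: every world has an R-successor.
(C) not transitive: s R v and v R u but not s R u.

B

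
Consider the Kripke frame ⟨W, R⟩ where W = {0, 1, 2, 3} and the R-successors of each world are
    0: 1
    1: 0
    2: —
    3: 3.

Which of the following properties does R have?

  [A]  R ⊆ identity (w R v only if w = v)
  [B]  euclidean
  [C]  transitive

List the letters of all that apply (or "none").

none

(A) not ⊆ identity: 0 R 1 with 0 ≠ 1.
(B) not euclidean: 0 R 1 and 0 R 1 but not 1 R 1.
(C) not transitive: 0 R 1 and 1 R 0 but not 0 R 0.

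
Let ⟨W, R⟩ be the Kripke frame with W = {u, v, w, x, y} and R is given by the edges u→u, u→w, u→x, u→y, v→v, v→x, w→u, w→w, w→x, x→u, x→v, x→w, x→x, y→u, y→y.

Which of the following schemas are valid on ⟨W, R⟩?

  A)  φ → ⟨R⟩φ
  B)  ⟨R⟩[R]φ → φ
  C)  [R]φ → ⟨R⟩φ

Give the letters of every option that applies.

R is reflexive: each world relates to itself.
R is symmetric: every R-edge is matched by its reverse.
R is serial: every world has an R-successor.
(A) φ → ⟨R⟩φ is the dual of axiom T; it is valid on a frame exactly when R is reflexive. R is reflexive, so valid.
(B) ⟨R⟩[R]φ → φ is the dual of axiom B; it is valid on a frame exactly when R is symmetric. R is symmetric, so valid.
(C) [R]φ → ⟨R⟩φ (axiom D) characterises the serial frames. R is serial — valid.

A, B, C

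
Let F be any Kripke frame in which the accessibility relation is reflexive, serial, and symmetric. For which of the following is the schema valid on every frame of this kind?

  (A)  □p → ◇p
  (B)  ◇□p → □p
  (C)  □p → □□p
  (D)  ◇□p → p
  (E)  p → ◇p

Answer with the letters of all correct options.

A, D, E

(A) □p → ◇p is axiom D; it is valid on a frame exactly when R is serial. Every such R is serial, so valid.
(B) ◇□p → □p (the dual of axiom 5) characterises the euclidean frames. Such an R need not be euclidean — not valid.
(C) □p → □□p is axiom 4, which corresponds to transitivity. Such an R need not be transitive — not valid.
(D) ◇□p → p is the dual of axiom B; it is valid on a frame exactly when R is symmetric. Every such R is symmetric, so valid.
(E) p → ◇p (the dual of axiom T) characterises the reflexive frames. Every such R is reflexive — valid.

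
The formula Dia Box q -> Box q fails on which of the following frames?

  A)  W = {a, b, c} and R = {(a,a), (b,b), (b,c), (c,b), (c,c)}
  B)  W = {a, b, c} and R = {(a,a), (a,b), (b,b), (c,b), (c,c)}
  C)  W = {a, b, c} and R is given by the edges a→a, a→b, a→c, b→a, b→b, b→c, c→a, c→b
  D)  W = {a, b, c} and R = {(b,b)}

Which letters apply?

B, C

The schema Dia Box q -> Box q is the dual of axiom 5; it is valid on a frame iff R is euclidean.
(A) R is euclidean (any two R-successors of the same world are R-related), so the schema is valid here.
(B) R is not euclidean (a R b and a R a but not b R a), so the schema fails here.
(C) R is not euclidean (a R c and a R c but not c R c), so the schema fails here.
(D) R is euclidean (any two R-successors of the same world are R-related), so the schema is valid here.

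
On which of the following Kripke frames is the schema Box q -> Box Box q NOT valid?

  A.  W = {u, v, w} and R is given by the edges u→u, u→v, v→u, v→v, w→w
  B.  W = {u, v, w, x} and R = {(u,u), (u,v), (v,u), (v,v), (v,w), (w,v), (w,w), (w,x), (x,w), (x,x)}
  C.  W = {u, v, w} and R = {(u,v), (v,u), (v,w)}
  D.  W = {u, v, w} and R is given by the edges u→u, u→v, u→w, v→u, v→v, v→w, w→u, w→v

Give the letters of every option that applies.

B, C, D

The schema Box q -> Box Box q is axiom 4; it is valid on a frame iff R is transitive.
(A) R is transitive (R is closed under composition), so the schema is valid here.
(B) R is not transitive (u R v and v R w but not u R w), so the schema fails here.
(C) R is not transitive (u R v and v R u but not u R u), so the schema fails here.
(D) R is not transitive (w R u and u R w but not w R w), so the schema fails here.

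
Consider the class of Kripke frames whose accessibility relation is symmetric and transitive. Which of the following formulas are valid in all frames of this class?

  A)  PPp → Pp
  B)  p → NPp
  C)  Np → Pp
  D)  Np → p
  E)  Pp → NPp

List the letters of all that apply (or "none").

A, B, E

A symmetric transitive relation is euclidean (uRv and uRw give vRu by symmetry, then vRw by transitivity).
(A) PPp → Pp is the dual of axiom 4, which corresponds to transitivity. Every such R is transitive — valid.
(B) p → NPp is axiom B, which corresponds to symmetry. Every such R is symmetric — valid.
(C) axiom D: valid iff R is serial. Such an R need not be serial — not valid.
(D) Np → p (axiom T) characterises the reflexive frames. Such an R need not be reflexive — not valid.
(E) Pp → NPp is axiom 5; it is valid on a frame exactly when R is euclidean. Every such R is euclidean, so valid.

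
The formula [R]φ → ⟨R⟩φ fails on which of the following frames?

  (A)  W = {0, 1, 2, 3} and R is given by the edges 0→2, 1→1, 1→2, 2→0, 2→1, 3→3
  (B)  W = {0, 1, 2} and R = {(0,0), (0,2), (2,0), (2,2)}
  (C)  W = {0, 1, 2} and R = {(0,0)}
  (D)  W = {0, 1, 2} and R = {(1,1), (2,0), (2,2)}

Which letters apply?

The schema [R]φ → ⟨R⟩φ is axiom D; it is valid on a frame iff R is serial.
(A) R is serial (every world has an R-successor), so the schema is valid here.
(B) R is not serial (1 has no R-successor), so the schema fails here.
(C) R is not serial (1 has no R-successor), so the schema fails here.
(D) R is not serial (0 has no R-successor), so the schema fails here.

B, C, D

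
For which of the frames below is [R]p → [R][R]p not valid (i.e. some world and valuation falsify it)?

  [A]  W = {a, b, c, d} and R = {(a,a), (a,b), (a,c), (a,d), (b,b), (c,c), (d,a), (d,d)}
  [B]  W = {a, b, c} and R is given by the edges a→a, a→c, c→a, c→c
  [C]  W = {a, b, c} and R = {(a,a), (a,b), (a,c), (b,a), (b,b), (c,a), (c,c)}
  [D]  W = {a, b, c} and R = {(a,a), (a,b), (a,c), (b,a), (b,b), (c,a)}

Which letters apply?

The schema [R]p → [R][R]p is axiom 4; it is valid on a frame iff R is transitive.
(A) R is not transitive (d R a and a R b but not d R b), so the schema fails here.
(B) R is transitive (R is closed under composition), so the schema is valid here.
(C) R is not transitive (b R a and a R c but not b R c), so the schema fails here.
(D) R is not transitive (b R a and a R c but not b R c), so the schema fails here.

A, C, D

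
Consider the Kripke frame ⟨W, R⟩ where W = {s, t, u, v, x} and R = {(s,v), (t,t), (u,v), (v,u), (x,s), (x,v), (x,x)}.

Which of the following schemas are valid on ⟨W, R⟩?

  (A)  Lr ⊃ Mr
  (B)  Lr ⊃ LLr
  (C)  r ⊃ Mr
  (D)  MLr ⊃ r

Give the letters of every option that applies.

R is not reflexive: not s R s.
R is not symmetric: s R v but not v R s.
R is not transitive: s R v and v R u but not s R u.
R is serial: every world has an R-successor.
(A) Lr ⊃ Mr is axiom D, which corresponds to seriality. R is serial — valid.
(B) Lr ⊃ LLr (axiom 4) characterises the transitive frames. R is not transitive — not valid.
(C) r ⊃ Mr is the dual of axiom T; it is valid on a frame exactly when R is reflexive. R is not reflexive, so not valid.
(D) MLr ⊃ r is the dual of axiom B; it is valid on a frame exactly when R is symmetric. R is not symmetric, so not valid.

A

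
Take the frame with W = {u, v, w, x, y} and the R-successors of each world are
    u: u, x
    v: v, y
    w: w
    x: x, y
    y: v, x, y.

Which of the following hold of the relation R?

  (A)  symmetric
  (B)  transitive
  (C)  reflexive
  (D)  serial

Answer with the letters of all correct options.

(A) not symmetric: u R x but not x R u.
(B) not transitive: u R x and x R y but not u R y.
(C) reflexive: each world relates to itself.
(D) serial: every world has an R-successor.

C, D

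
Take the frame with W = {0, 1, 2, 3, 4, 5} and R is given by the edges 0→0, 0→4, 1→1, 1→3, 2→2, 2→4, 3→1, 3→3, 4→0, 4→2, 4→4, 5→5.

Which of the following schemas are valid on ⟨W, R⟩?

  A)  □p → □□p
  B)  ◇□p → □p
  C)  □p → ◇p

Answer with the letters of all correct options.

C

R is not transitive: 0 R 4 and 4 R 2 but not 0 R 2.
R is not euclidean: 4 R 0 and 4 R 2 but not 0 R 2.
R is serial: every world has an R-successor.
(A) □p → □□p is axiom 4; it is valid on a frame exactly when R is transitive. R is not transitive, so not valid.
(B) ◇□p → □p is the dual of axiom 5, which corresponds to the euclidean property. R is not euclidean — not valid.
(C) □p → ◇p is axiom D; it is valid on a frame exactly when R is serial. R is serial, so valid.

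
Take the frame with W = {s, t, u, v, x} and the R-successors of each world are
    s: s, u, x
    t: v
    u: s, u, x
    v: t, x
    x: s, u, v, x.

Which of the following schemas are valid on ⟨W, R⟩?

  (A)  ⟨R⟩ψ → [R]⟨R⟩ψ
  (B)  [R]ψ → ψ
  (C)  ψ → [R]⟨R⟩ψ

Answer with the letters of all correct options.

R is not reflexive: not t R t.
R is symmetric: every R-edge is matched by its reverse.
R is not euclidean: v R t and v R x but not t R x.
(A) axiom 5: valid iff R is euclidean. R is not euclidean — not valid.
(B) [R]ψ → ψ is axiom T; it is valid on a frame exactly when R is reflexive. R is not reflexive, so not valid.
(C) axiom B: valid iff R is symmetric. R is symmetric — valid.

C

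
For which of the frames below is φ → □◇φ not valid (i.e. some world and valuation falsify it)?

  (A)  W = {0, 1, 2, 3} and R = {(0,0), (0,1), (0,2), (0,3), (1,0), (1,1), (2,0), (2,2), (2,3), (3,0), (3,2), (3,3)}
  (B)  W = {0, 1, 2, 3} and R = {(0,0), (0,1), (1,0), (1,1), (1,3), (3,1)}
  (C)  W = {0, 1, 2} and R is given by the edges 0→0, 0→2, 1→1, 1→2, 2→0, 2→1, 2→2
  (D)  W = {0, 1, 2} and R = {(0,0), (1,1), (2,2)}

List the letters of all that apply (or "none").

The schema φ → □◇φ is axiom B; it is valid on a frame iff R is symmetric.
(A) R is symmetric (every R-edge is matched by its reverse), so the schema is valid here.
(B) R is symmetric (every R-edge is matched by its reverse), so the schema is valid here.
(C) R is symmetric (every R-edge is matched by its reverse), so the schema is valid here.
(D) R is symmetric (every R-edge is matched by its reverse), so the schema is valid here.

none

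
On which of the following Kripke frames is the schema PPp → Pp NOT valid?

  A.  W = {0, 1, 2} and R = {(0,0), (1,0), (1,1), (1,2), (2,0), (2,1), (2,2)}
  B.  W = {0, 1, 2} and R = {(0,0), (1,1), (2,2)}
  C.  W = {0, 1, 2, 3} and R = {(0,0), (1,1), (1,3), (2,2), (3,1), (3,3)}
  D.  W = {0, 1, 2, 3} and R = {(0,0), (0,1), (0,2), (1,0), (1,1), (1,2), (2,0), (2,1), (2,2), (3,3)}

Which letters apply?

none

The schema PPp → Pp is the dual of axiom 4; it is valid on a frame iff R is transitive.
(A) R is transitive (R is closed under composition), so the schema is valid here.
(B) R is transitive (R is closed under composition), so the schema is valid here.
(C) R is transitive (R is closed under composition), so the schema is valid here.
(D) R is transitive (R is closed under composition), so the schema is valid here.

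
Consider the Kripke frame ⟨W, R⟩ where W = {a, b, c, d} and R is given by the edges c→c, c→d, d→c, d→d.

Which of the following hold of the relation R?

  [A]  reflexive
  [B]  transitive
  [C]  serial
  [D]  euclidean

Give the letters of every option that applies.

B, D

(A) not reflexive: not a R a.
(B) transitive: R is closed under composition.
(C) not serial: a has no R-successor.
(D) euclidean: any two R-successors of the same world are R-related.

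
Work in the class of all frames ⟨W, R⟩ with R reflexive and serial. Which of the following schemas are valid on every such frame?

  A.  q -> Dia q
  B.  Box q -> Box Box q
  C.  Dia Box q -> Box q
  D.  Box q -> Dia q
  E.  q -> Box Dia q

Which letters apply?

A, D

(A) q -> Dia q is the dual of axiom T; it is valid on a frame exactly when R is reflexive. Every such R is reflexive, so valid.
(B) Box q -> Box Box q (axiom 4) characterises the transitive frames. Such an R need not be transitive — not valid.
(C) Dia Box q -> Box q is the dual of axiom 5, which corresponds to the euclidean property. Such an R need not be euclidean — not valid.
(D) Box q -> Dia q is axiom D, which corresponds to seriality. Every such R is serial — valid.
(E) axiom B: valid iff R is symmetric. Such an R need not be symmetric — not valid.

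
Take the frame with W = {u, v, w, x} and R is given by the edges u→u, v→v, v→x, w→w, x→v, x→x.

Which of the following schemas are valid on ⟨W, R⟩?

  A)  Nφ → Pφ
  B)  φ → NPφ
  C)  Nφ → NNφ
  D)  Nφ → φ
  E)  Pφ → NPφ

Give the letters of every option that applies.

A, B, C, D, E

R is reflexive: each world relates to itself.
R is symmetric: every R-edge is matched by its reverse.
R is transitive: R is closed under composition.
R is euclidean: any two R-successors of the same world are R-related.
R is serial: every world has an R-successor.
(A) Nφ → Pφ is axiom D; it is valid on a frame exactly when R is serial. R is serial, so valid.
(B) φ → NPφ (axiom B) characterises the symmetric frames. R is symmetric — valid.
(C) Nφ → NNφ is axiom 4, which corresponds to transitivity. R is transitive — valid.
(D) Nφ → φ is axiom T, which corresponds to reflexivity. R is reflexive — valid.
(E) Pφ → NPφ is axiom 5, which corresponds to the euclidean property. R is euclidean — valid.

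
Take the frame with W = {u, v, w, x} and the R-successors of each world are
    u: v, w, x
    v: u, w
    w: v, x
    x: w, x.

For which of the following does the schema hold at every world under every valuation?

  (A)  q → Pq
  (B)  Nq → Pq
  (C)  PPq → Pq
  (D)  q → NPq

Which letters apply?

R is not reflexive: not u R u.
R is not symmetric: u R w but not w R u.
R is not transitive: u R v and v R u but not u R u.
R is serial: every world has an R-successor.
(A) the dual of axiom T: valid iff R is reflexive. R is not reflexive — not valid.
(B) Nq → Pq is axiom D; it is valid on a frame exactly when R is serial. R is serial, so valid.
(C) the dual of axiom 4: valid iff R is transitive. R is not transitive — not valid.
(D) q → NPq is axiom B; it is valid on a frame exactly when R is symmetric. R is not symmetric, so not valid.

B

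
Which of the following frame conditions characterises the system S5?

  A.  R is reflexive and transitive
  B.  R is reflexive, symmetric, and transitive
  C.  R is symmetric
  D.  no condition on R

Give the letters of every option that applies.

(A) this class determines S4, not S5.
(B) S5 is sound and complete for exactly this class.
(C) this class determines KB, not S5.
(D) this class determines K, not S5.

B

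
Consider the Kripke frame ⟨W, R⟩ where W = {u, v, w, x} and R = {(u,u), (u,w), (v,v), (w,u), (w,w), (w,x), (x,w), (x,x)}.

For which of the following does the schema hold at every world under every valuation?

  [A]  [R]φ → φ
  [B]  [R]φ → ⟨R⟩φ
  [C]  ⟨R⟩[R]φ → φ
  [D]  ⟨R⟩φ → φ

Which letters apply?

A, B, C

R is reflexive: each world relates to itself.
R is symmetric: every R-edge is matched by its reverse.
R is serial: every world has an R-successor.
R is not a subset of the identity: u R w with u ≠ w.
(A) axiom T: valid iff R is reflexive. R is reflexive — valid.
(B) [R]φ → ⟨R⟩φ is axiom D, which corresponds to seriality. R is serial — valid.
(C) ⟨R⟩[R]φ → φ (the dual of axiom B) characterises the symmetric frames. R is symmetric — valid.
(D) ⟨R⟩φ → φ is valid only on frames where every R-edge is a self-loop. Here R ⊄ identity — not valid.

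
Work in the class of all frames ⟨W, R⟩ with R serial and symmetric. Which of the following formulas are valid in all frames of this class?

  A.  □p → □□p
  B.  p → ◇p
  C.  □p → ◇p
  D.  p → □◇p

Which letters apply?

C, D

(A) □p → □□p (axiom 4) characterises the transitive frames. Such an R need not be transitive — not valid.
(B) the dual of axiom T: valid iff R is reflexive. Such an R need not be reflexive — not valid.
(C) □p → ◇p is axiom D, which corresponds to seriality. Every such R is serial — valid.
(D) axiom B: valid iff R is symmetric. Every such R is symmetric — valid.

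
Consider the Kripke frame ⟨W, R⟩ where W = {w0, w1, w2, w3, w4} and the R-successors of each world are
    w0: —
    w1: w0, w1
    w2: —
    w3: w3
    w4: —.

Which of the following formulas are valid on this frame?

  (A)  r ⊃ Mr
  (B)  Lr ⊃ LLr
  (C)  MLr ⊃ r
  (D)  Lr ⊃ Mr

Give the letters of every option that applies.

R is not reflexive: not w0 R w0.
R is not symmetric: w1 R w0 but not w0 R w1.
R is transitive: R is closed under composition.
R is not serial: w0 has no R-successor.
(A) r ⊃ Mr is the dual of axiom T; it is valid on a frame exactly when R is reflexive. R is not reflexive, so not valid.
(B) Lr ⊃ LLr is axiom 4; it is valid on a frame exactly when R is transitive. R is transitive, so valid.
(C) MLr ⊃ r (the dual of axiom B) characterises the symmetric frames. R is not symmetric — not valid.
(D) Lr ⊃ Mr (axiom D) characterises the serial frames. R is not serial — not valid.

B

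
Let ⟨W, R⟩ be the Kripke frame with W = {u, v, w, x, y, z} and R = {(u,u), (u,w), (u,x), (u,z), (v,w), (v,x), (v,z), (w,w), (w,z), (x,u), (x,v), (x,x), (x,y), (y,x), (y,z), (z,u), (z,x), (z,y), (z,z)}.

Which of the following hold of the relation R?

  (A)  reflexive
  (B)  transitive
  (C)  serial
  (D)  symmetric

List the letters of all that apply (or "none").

(A) not reflexive: not v R v.
(B) not transitive: u R x and x R v but not u R v.
(C) serial: every world has an R-successor.
(D) not symmetric: u R w but not w R u.

C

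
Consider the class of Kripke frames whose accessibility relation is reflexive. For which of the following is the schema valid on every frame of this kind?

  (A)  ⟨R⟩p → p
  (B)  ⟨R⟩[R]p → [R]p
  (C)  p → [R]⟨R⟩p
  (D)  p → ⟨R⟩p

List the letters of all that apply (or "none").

D

A reflexive relation is serial.
(A) ⟨R⟩p → p (the converse of T) corresponds to R being a subset of the identity. Such an R need not be a subset of the identity, so not valid.
(B) ⟨R⟩[R]p → [R]p is the dual of axiom 5; it is valid on a frame exactly when R is euclidean. Such an R need not be euclidean, so not valid.
(C) p → [R]⟨R⟩p (axiom B) characterises the symmetric frames. Such an R need not be symmetric — not valid.
(D) the dual of axiom T: valid iff R is reflexive. Every such R is reflexive — valid.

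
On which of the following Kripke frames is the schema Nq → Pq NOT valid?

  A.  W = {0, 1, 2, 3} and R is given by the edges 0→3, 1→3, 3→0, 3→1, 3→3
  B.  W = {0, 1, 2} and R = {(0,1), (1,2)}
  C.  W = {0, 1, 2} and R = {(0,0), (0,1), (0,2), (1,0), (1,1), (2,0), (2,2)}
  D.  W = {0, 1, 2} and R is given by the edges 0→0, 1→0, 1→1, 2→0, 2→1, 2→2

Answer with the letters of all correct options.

The schema Nq → Pq is axiom D; it is valid on a frame iff R is serial.
(A) R is not serial (2 has no R-successor), so the schema fails here.
(B) R is not serial (2 has no R-successor), so the schema fails here.
(C) R is serial (every world has an R-successor), so the schema is valid here.
(D) R is serial (every world has an R-successor), so the schema is valid here.

A, B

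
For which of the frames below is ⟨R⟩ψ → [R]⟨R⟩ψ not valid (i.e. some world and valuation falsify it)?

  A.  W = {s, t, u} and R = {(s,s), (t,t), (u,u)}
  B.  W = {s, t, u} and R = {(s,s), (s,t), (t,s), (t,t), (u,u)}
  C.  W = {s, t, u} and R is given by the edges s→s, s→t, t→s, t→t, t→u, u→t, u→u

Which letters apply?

The schema ⟨R⟩ψ → [R]⟨R⟩ψ is axiom 5; it is valid on a frame iff R is euclidean.
(A) R is euclidean (any two R-successors of the same world are R-related), so the schema is valid here.
(B) R is euclidean (any two R-successors of the same world are R-related), so the schema is valid here.
(C) R is not euclidean (t R s and t R u but not s R u), so the schema fails here.

C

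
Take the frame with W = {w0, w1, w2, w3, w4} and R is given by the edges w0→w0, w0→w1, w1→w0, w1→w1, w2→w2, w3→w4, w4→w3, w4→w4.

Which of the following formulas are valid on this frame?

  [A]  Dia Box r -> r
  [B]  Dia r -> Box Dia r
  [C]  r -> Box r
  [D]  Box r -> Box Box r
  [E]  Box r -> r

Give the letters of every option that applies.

A

R is not reflexive: not w3 R w3.
R is symmetric: every R-edge is matched by its reverse.
R is not transitive: w3 R w4 and w4 R w3 but not w3 R w3.
R is not euclidean: w4 R w3 and w4 R w3 but not w3 R w3.
R is not a subset of the identity: w0 R w1 with w0 ≠ w1.
(A) Dia Box r -> r is the dual of axiom B; it is valid on a frame exactly when R is symmetric. R is symmetric, so valid.
(B) axiom 5: valid iff R is euclidean. R is not euclidean — not valid.
(C) r -> Box r (equivalent to ◇p→p) corresponds to R being a subset of the identity. Here R ⊄ identity, so not valid.
(D) Box r -> Box Box r (axiom 4) characterises the transitive frames. R is not transitive — not valid.
(E) axiom T: valid iff R is reflexive. R is not reflexive — not valid.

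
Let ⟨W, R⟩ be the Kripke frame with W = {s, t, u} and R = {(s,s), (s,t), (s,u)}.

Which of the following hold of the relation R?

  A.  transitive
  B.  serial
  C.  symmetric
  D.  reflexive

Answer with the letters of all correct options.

(A) transitive: R is closed under composition.
(B) not serial: t has no R-successor.
(C) not symmetric: s R t but not t R s.
(D) not reflexive: not t R t.

A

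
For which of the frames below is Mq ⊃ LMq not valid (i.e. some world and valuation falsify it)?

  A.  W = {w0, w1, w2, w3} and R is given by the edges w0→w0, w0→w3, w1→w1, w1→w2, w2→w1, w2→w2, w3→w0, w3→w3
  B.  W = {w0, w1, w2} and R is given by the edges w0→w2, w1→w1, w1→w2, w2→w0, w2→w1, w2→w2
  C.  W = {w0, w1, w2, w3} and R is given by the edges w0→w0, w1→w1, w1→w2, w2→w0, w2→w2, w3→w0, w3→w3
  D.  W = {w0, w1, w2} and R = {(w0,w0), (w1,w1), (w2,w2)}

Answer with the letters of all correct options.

The schema Mq ⊃ LMq is axiom 5; it is valid on a frame iff R is euclidean.
(A) R is euclidean (any two R-successors of the same world are R-related), so the schema is valid here.
(B) R is not euclidean (w2 R w0 and w2 R w1 but not w0 R w1), so the schema fails here.
(C) R is not euclidean (w1 R w2 and w1 R w1 but not w2 R w1), so the schema fails here.
(D) R is euclidean (any two R-successors of the same world are R-related), so the schema is valid here.

B, C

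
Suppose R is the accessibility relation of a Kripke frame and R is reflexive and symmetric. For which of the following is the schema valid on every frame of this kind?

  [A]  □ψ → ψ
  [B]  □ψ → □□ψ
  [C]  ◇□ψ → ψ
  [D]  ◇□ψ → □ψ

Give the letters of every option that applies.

A, C

Reflexive relations are serial.
(A) □ψ → ψ (axiom T) characterises the reflexive frames. Every such R is reflexive — valid.
(B) □ψ → □□ψ (axiom 4) characterises the transitive frames. Such an R need not be transitive — not valid.
(C) the dual of axiom B: valid iff R is symmetric. Every such R is symmetric — valid.
(D) ◇□ψ → □ψ is the dual of axiom 5, which corresponds to the euclidean property. Such an R need not be euclidean — not valid.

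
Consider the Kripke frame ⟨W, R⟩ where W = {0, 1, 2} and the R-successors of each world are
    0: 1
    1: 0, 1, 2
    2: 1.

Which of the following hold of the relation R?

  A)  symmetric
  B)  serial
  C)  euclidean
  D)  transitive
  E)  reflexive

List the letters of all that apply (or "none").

(A) symmetric: every R-edge is matched by its reverse.
(B) serial: every world has an R-successor.
(C) not euclidean: 1 R 0 and 1 R 2 but not 0 R 2.
(D) not transitive: 0 R 1 and 1 R 0 but not 0 R 0.
(E) not reflexive: not 0 R 0.

A, B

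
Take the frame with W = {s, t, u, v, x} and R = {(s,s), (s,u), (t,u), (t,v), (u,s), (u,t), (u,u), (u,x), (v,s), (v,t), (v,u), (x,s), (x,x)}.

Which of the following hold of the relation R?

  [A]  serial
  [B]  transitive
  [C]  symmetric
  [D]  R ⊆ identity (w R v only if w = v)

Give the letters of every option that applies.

A

(A) serial: every world has an R-successor.
(B) not transitive: s R u and u R t but not s R t.
(C) not symmetric: u R x but not x R u.
(D) not ⊆ identity: s R u with s ≠ u.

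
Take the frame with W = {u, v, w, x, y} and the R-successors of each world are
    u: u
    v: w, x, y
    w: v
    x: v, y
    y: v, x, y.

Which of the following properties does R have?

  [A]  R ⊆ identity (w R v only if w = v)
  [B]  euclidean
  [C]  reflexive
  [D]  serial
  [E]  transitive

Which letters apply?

(A) not ⊆ identity: v R w with v ≠ w.
(B) not euclidean: v R w and v R x but not w R x.
(C) not reflexive: not v R v.
(D) serial: every world has an R-successor.
(E) not transitive: v R w and w R v but not v R v.

D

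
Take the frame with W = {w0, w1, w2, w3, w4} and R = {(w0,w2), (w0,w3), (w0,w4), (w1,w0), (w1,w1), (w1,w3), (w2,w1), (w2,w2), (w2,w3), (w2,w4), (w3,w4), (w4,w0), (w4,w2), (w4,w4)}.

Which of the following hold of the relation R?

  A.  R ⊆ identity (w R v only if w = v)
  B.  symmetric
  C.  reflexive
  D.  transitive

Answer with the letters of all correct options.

(A) not ⊆ identity: w0 R w2 with w0 ≠ w2.
(B) not symmetric: w0 R w2 but not w2 R w0.
(C) not reflexive: not w0 R w0.
(D) not transitive: w0 R w2 and w2 R w1 but not w0 R w1.

none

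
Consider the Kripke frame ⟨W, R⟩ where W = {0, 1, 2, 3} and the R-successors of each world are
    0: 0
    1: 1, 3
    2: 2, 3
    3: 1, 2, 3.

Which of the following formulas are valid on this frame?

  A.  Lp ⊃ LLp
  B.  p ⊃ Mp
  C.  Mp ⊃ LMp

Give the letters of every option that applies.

R is reflexive: each world relates to itself.
R is not transitive: 1 R 3 and 3 R 2 but not 1 R 2.
R is not euclidean: 3 R 1 and 3 R 2 but not 1 R 2.
(A) axiom 4: valid iff R is transitive. R is not transitive — not valid.
(B) p ⊃ Mp is the dual of axiom T, which corresponds to reflexivity. R is reflexive — valid.
(C) Mp ⊃ LMp (axiom 5) characterises the euclidean frames. R is not euclidean — not valid.

B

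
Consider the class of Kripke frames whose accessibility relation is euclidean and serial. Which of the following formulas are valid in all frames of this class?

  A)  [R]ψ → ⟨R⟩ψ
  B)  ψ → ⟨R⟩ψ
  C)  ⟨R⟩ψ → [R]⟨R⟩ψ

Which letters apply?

(A) axiom D: valid iff R is serial. Every such R is serial — valid.
(B) the dual of axiom T: valid iff R is reflexive. Such an R need not be reflexive — not valid.
(C) ⟨R⟩ψ → [R]⟨R⟩ψ is axiom 5; it is valid on a frame exactly when R is euclidean. Every such R is euclidean, so valid.

A, C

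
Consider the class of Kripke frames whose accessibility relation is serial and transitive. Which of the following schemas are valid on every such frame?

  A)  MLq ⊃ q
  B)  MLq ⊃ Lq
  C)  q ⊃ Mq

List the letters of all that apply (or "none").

(A) MLq ⊃ q is the dual of axiom B, which corresponds to symmetry. Such an R need not be symmetric — not valid.
(B) the dual of axiom 5: valid iff R is euclidean. Such an R need not be euclidean — not valid.
(C) q ⊃ Mq is the dual of axiom T; it is valid on a frame exactly when R is reflexive. Such an R need not be reflexive, so not valid.

none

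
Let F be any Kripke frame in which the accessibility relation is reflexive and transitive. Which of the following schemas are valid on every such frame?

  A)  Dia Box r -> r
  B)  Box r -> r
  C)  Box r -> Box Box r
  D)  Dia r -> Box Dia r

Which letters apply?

Reflexive relations are serial.
(A) Dia Box r -> r is the dual of axiom B, which corresponds to symmetry. Such an R need not be symmetric — not valid.
(B) Box r -> r (axiom T) characterises the reflexive frames. Every such R is reflexive — valid.
(C) Box r -> Box Box r is axiom 4; it is valid on a frame exactly when R is transitive. Every such R is transitive, so valid.
(D) Dia r -> Box Dia r (axiom 5) characterises the euclidean frames. Such an R need not be euclidean — not valid.

B, C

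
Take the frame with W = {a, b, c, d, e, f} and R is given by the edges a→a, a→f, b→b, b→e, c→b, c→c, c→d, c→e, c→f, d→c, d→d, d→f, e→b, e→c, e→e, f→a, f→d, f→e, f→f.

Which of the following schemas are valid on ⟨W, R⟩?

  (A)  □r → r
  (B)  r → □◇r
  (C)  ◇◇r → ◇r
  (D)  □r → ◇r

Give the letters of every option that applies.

A, D

R is reflexive: each world relates to itself.
R is not symmetric: c R b but not b R c.
R is not transitive: a R f and f R d but not a R d.
R is serial: every world has an R-successor.
(A) □r → r (axiom T) characterises the reflexive frames. R is reflexive — valid.
(B) r → □◇r (axiom B) characterises the symmetric frames. R is not symmetric — not valid.
(C) the dual of axiom 4: valid iff R is transitive. R is not transitive — not valid.
(D) □r → ◇r is axiom D; it is valid on a frame exactly when R is serial. R is serial, so valid.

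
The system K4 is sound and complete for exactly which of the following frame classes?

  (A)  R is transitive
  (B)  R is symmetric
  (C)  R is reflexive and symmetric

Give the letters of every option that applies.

A

(A) K4 is sound and complete for exactly this class.
(B) this class determines KB, not K4.
(C) this class determines B (= KTB), not K4.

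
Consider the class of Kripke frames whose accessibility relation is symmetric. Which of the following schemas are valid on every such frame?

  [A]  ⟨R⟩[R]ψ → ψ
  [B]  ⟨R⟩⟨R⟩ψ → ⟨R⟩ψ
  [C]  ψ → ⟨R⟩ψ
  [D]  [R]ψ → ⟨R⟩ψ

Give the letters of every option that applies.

(A) ⟨R⟩[R]ψ → ψ (the dual of axiom B) characterises the symmetric frames. Every such R is symmetric — valid.
(B) ⟨R⟩⟨R⟩ψ → ⟨R⟩ψ is the dual of axiom 4; it is valid on a frame exactly when R is transitive. Such an R need not be transitive, so not valid.
(C) ψ → ⟨R⟩ψ (the dual of axiom T) characterises the reflexive frames. Such an R need not be reflexive — not valid.
(D) [R]ψ → ⟨R⟩ψ is axiom D; it is valid on a frame exactly when R is serial. Such an R need not be serial, so not valid.

A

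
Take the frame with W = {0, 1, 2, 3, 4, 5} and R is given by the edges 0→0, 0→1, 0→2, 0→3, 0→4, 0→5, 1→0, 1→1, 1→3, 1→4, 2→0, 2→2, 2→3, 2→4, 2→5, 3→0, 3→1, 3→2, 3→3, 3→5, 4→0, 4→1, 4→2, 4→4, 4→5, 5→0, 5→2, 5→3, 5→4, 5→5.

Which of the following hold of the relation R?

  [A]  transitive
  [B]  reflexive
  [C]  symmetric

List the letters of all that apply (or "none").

(A) not transitive: 1 R 0 and 0 R 2 but not 1 R 2.
(B) reflexive: each world relates to itself.
(C) symmetric: every R-edge is matched by its reverse.

B, C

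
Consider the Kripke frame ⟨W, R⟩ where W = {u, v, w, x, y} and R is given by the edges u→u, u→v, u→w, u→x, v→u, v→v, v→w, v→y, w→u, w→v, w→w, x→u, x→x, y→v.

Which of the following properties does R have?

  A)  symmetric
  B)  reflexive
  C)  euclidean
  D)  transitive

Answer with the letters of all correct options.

A

(A) symmetric: every R-edge is matched by its reverse.
(B) not reflexive: not y R y.
(C) not euclidean: u R v and u R x but not v R x.
(D) not transitive: u R v and v R y but not u R y.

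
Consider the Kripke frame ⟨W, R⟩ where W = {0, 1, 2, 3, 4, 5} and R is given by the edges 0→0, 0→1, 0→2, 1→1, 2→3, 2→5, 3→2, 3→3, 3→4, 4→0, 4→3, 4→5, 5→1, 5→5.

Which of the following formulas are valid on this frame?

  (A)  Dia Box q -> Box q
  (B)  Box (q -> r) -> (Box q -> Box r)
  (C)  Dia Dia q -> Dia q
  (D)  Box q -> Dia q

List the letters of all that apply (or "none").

B, D

R is not transitive: 0 R 2 and 2 R 3 but not 0 R 3.
R is not euclidean: 0 R 1 and 0 R 0 but not 1 R 0.
R is serial: every world has an R-successor.
(A) Dia Box q -> Box q (the dual of axiom 5) characterises the euclidean frames. R is not euclidean — not valid.
(B) Box (q -> r) -> (Box q -> Box r) is the K axiom; it holds on all frames — valid.
(C) Dia Dia q -> Dia q (the dual of axiom 4) characterises the transitive frames. R is not transitive — not valid.
(D) Box q -> Dia q is axiom D, which corresponds to seriality. R is serial — valid.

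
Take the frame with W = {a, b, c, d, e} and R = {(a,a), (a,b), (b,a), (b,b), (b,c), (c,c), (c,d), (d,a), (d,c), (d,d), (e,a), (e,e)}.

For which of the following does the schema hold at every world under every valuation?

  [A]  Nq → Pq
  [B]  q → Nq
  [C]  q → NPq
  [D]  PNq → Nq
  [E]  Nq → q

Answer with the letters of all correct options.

R is reflexive: each world relates to itself.
R is not symmetric: b R c but not c R b.
R is not euclidean: b R a and b R c but not a R c.
R is serial: every world has an R-successor.
R is not a subset of the identity: a R b with a ≠ b.
(A) axiom D: valid iff R is serial. R is serial — valid.
(B) q → Nq is valid only on frames where every R-edge is a self-loop. Here R ⊄ identity — not valid.
(C) q → NPq is axiom B; it is valid on a frame exactly when R is symmetric. R is not symmetric, so not valid.
(D) the dual of axiom 5: valid iff R is euclidean. R is not euclidean — not valid.
(E) Nq → q is axiom T, which corresponds to reflexivity. R is reflexive — valid.

A, E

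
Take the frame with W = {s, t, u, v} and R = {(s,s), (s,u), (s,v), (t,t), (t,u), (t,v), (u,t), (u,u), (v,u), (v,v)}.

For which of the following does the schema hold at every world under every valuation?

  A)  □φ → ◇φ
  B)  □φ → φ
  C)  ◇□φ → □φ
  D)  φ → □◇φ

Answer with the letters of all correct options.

A, B

R is reflexive: each world relates to itself.
R is not symmetric: s R u but not u R s.
R is not euclidean: s R u and s R s but not u R s.
R is serial: every world has an R-successor.
(A) □φ → ◇φ is axiom D; it is valid on a frame exactly when R is serial. R is serial, so valid.
(B) □φ → φ is axiom T; it is valid on a frame exactly when R is reflexive. R is reflexive, so valid.
(C) ◇□φ → □φ is the dual of axiom 5; it is valid on a frame exactly when R is euclidean. R is not euclidean, so not valid.
(D) φ → □◇φ (axiom B) characterises the symmetric frames. R is not symmetric — not valid.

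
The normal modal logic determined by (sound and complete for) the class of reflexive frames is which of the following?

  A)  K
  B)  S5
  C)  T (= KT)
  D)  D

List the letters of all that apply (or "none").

(A) K is determined by the class of arbitrary frames.
(B) S5 is determined by the class of reflexive, symmetric, and transitive frames.
(C) T (= KT) is determined by exactly this class.
(D) D is determined by the class of serial frames.

C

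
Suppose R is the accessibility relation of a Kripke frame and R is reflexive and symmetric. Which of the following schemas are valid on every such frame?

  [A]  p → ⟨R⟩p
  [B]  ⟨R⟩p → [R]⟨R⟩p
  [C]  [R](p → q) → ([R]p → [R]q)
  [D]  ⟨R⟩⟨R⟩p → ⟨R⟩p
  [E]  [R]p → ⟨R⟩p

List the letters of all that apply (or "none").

Reflexive relations are serial.
(A) p → ⟨R⟩p is the dual of axiom T; it is valid on a frame exactly when R is reflexive. Every such R is reflexive, so valid.
(B) ⟨R⟩p → [R]⟨R⟩p is axiom 5, which corresponds to the euclidean property. Such an R need not be euclidean — not valid.
(C) [R](p → q) → ([R]p → [R]q) is the K axiom; it holds on all frames — valid.
(D) ⟨R⟩⟨R⟩p → ⟨R⟩p is the dual of axiom 4; it is valid on a frame exactly when R is transitive. Such an R need not be transitive, so not valid.
(E) [R]p → ⟨R⟩p (axiom D) characterises the serial frames. Every such R is serial — valid.

A, C, E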